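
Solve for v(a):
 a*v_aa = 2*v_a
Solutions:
 v(a) = C1 + C2*a^3


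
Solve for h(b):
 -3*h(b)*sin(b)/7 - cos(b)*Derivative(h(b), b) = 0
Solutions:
 h(b) = C1*cos(b)^(3/7)


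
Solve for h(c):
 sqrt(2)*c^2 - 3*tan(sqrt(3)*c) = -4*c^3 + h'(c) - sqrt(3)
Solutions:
 h(c) = C1 + c^4 + sqrt(2)*c^3/3 + sqrt(3)*c + sqrt(3)*log(cos(sqrt(3)*c))


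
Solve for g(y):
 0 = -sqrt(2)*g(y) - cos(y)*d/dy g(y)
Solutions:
 g(y) = C1*(sin(y) - 1)^(sqrt(2)/2)/(sin(y) + 1)^(sqrt(2)/2)


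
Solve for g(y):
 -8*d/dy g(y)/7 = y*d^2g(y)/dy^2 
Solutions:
 g(y) = C1 + C2/y^(1/7)


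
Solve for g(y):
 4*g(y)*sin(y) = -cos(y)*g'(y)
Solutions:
 g(y) = C1*cos(y)^4


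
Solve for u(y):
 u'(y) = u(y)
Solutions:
 u(y) = C1*exp(y)


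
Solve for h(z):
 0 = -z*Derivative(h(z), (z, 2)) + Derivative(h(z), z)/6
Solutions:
 h(z) = C1 + C2*z^(7/6)


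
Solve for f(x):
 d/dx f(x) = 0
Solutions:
 f(x) = C1


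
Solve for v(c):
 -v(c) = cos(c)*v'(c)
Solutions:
 v(c) = C1*sqrt(sin(c) - 1)/sqrt(sin(c) + 1)


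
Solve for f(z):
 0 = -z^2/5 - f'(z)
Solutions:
 f(z) = C1 - z^3/15


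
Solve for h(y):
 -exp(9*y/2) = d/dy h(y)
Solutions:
 h(y) = C1 - 2*exp(9*y/2)/9


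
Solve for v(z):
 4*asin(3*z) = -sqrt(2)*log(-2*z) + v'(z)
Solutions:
 v(z) = C1 + sqrt(2)*z*(log(-z) - 1) + 4*z*asin(3*z) + sqrt(2)*z*log(2) + 4*sqrt(1 - 9*z^2)/3


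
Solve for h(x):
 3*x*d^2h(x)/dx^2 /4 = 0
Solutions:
 h(x) = C1 + C2*x


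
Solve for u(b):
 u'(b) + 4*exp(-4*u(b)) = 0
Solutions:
 u(b) = log(-I*(C1 - 16*b)^(1/4))
 u(b) = log(I*(C1 - 16*b)^(1/4))
 u(b) = log(-(C1 - 16*b)^(1/4))
 u(b) = log(C1 - 16*b)/4


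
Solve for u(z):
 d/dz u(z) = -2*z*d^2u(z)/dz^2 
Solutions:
 u(z) = C1 + C2*sqrt(z)


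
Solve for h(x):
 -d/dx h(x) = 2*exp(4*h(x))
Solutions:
 h(x) = log(-I*(1/(C1 + 8*x))^(1/4))
 h(x) = log(I*(1/(C1 + 8*x))^(1/4))
 h(x) = log(-(1/(C1 + 8*x))^(1/4))
 h(x) = log(1/(C1 + 8*x))/4


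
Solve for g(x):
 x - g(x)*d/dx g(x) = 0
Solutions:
 g(x) = -sqrt(C1 + x^2)
 g(x) = sqrt(C1 + x^2)


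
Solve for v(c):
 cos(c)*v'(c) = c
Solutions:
 v(c) = C1 + Integral(c/cos(c), c)


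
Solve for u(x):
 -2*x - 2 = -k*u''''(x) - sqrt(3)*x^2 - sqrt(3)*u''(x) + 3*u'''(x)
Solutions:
 u(x) = C1 + C2*x + C3*exp(x*(3 - sqrt(-4*sqrt(3)*k + 9))/(2*k)) + C4*exp(x*(sqrt(-4*sqrt(3)*k + 9) + 3)/(2*k)) - x^4/12 - 2*sqrt(3)*x^3/9 + x^2*(sqrt(3)*k/3 - 2 + sqrt(3)/3)


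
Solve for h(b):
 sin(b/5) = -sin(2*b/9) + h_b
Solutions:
 h(b) = C1 - 5*cos(b/5) - 9*cos(2*b/9)/2


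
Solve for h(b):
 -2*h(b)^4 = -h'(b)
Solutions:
 h(b) = (-1/(C1 + 6*b))^(1/3)
 h(b) = (-1/(C1 + 2*b))^(1/3)*(-3^(2/3) - 3*3^(1/6)*I)/6
 h(b) = (-1/(C1 + 2*b))^(1/3)*(-3^(2/3) + 3*3^(1/6)*I)/6


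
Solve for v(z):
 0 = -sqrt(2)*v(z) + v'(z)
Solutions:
 v(z) = C1*exp(sqrt(2)*z)


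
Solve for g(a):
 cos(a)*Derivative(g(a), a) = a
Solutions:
 g(a) = C1 + Integral(a/cos(a), a)


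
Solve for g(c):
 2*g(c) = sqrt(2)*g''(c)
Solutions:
 g(c) = C1*exp(-2^(1/4)*c) + C2*exp(2^(1/4)*c)


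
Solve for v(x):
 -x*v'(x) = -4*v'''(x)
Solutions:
 v(x) = C1 + Integral(C2*airyai(2^(1/3)*x/2) + C3*airybi(2^(1/3)*x/2), x)


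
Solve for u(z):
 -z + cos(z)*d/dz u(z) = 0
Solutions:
 u(z) = C1 + Integral(z/cos(z), z)


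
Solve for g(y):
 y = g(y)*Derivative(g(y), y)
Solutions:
 g(y) = -sqrt(C1 + y^2)
 g(y) = sqrt(C1 + y^2)


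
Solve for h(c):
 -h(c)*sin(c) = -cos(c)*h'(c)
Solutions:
 h(c) = C1/cos(c)


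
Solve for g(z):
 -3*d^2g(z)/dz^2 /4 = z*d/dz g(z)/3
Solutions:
 g(z) = C1 + C2*erf(sqrt(2)*z/3)


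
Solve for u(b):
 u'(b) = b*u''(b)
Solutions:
 u(b) = C1 + C2*b^2


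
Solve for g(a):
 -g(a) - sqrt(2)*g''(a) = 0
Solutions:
 g(a) = C1*sin(2^(3/4)*a/2) + C2*cos(2^(3/4)*a/2)


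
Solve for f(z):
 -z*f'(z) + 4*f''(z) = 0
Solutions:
 f(z) = C1 + C2*erfi(sqrt(2)*z/4)


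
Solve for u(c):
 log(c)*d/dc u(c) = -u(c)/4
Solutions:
 u(c) = C1*exp(-li(c)/4)


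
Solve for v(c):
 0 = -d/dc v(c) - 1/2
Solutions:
 v(c) = C1 - c/2


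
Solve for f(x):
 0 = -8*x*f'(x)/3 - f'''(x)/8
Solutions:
 f(x) = C1 + Integral(C2*airyai(-4*3^(2/3)*x/3) + C3*airybi(-4*3^(2/3)*x/3), x)


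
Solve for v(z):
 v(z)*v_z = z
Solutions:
 v(z) = -sqrt(C1 + z^2)
 v(z) = sqrt(C1 + z^2)


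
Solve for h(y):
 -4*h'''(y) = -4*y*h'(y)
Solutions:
 h(y) = C1 + Integral(C2*airyai(y) + C3*airybi(y), y)


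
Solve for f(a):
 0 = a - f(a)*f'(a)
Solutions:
 f(a) = -sqrt(C1 + a^2)
 f(a) = sqrt(C1 + a^2)


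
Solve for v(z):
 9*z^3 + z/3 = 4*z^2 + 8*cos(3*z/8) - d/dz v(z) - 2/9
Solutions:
 v(z) = C1 - 9*z^4/4 + 4*z^3/3 - z^2/6 - 2*z/9 + 64*sin(3*z/8)/3


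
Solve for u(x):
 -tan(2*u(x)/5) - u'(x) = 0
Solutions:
 u(x) = -5*asin(C1*exp(-2*x/5))/2 + 5*pi/2
 u(x) = 5*asin(C1*exp(-2*x/5))/2


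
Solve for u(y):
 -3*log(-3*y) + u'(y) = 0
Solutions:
 u(y) = C1 + 3*y*log(-y) + 3*y*(-1 + log(3))


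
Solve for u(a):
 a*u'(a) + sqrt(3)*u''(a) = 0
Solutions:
 u(a) = C1 + C2*erf(sqrt(2)*3^(3/4)*a/6)


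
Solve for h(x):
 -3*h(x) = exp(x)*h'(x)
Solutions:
 h(x) = C1*exp(3*exp(-x))


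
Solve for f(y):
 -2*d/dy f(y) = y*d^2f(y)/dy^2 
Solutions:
 f(y) = C1 + C2/y


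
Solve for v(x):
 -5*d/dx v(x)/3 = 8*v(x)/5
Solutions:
 v(x) = C1*exp(-24*x/25)


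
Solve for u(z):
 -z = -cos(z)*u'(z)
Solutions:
 u(z) = C1 + Integral(z/cos(z), z)


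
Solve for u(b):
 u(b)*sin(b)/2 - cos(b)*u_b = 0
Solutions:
 u(b) = C1/sqrt(cos(b))


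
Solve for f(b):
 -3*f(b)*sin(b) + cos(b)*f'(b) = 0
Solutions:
 f(b) = C1/cos(b)^3


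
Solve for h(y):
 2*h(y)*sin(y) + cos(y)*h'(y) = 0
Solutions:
 h(y) = C1*cos(y)^2


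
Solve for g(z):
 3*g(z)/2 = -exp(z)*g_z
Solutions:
 g(z) = C1*exp(3*exp(-z)/2)


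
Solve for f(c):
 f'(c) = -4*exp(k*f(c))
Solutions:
 f(c) = Piecewise((log(1/(C1*k + 4*c*k))/k, Ne(k, 0)), (nan, True))
 f(c) = Piecewise((C1 - 4*c, Eq(k, 0)), (nan, True))


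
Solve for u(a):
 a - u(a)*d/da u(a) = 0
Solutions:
 u(a) = -sqrt(C1 + a^2)
 u(a) = sqrt(C1 + a^2)


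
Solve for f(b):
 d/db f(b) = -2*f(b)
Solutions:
 f(b) = C1*exp(-2*b)


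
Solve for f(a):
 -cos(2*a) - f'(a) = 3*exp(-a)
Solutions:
 f(a) = C1 - sin(2*a)/2 + 3*exp(-a)


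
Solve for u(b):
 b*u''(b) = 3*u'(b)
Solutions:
 u(b) = C1 + C2*b^4


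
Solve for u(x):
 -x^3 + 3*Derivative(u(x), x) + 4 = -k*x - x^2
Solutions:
 u(x) = C1 - k*x^2/6 + x^4/12 - x^3/9 - 4*x/3


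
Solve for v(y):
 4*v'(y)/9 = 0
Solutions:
 v(y) = C1


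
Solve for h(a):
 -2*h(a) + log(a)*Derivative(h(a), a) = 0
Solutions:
 h(a) = C1*exp(2*li(a))


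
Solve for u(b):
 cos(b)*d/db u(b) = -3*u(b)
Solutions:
 u(b) = C1*(sin(b) - 1)^(3/2)/(sin(b) + 1)^(3/2)


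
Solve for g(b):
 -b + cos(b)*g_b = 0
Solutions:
 g(b) = C1 + Integral(b/cos(b), b)


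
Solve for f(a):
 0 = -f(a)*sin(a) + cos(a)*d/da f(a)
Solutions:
 f(a) = C1/cos(a)


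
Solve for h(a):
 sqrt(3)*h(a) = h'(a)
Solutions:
 h(a) = C1*exp(sqrt(3)*a)


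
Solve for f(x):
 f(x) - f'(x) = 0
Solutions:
 f(x) = C1*exp(x)


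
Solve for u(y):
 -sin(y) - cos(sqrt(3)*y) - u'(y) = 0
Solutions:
 u(y) = C1 - sqrt(3)*sin(sqrt(3)*y)/3 + cos(y)


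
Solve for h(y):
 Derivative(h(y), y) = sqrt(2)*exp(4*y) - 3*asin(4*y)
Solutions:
 h(y) = C1 - 3*y*asin(4*y) - 3*sqrt(1 - 16*y^2)/4 + sqrt(2)*exp(4*y)/4


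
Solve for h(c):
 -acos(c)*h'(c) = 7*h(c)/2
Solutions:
 h(c) = C1*exp(-7*Integral(1/acos(c), c)/2)


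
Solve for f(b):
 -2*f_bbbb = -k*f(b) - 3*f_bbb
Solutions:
 f(b) = C1*exp(b*Piecewise((-sqrt(-3^(2/3)*k^(1/3)/2 + 9/16)/2 - sqrt(3^(2/3)*k^(1/3)/2 + 9/8 - 27/(32*sqrt(-3^(2/3)*k^(1/3)/2 + 9/16)))/2 + 3/8, Eq(k, 0)), (-sqrt(-k/(3*(-9*k/128 + sqrt(k^3/216 + 81*k^2/16384))^(1/3)) + 2*(-9*k/128 + sqrt(k^3/216 + 81*k^2/16384))^(1/3) + 9/16)/2 - sqrt(k/(3*(-9*k/128 + sqrt(k^3/216 + 81*k^2/16384))^(1/3)) - 2*(-9*k/128 + sqrt(k^3/216 + 81*k^2/16384))^(1/3) + 9/8 - 27/(32*sqrt(-k/(3*(-9*k/128 + sqrt(k^3/216 + 81*k^2/16384))^(1/3)) + 2*(-9*k/128 + sqrt(k^3/216 + 81*k^2/16384))^(1/3) + 9/16)))/2 + 3/8, True))) + C2*exp(b*Piecewise((-sqrt(-3^(2/3)*k^(1/3)/2 + 9/16)/2 + sqrt(3^(2/3)*k^(1/3)/2 + 9/8 - 27/(32*sqrt(-3^(2/3)*k^(1/3)/2 + 9/16)))/2 + 3/8, Eq(k, 0)), (-sqrt(-k/(3*(-9*k/128 + sqrt(k^3/216 + 81*k^2/16384))^(1/3)) + 2*(-9*k/128 + sqrt(k^3/216 + 81*k^2/16384))^(1/3) + 9/16)/2 + sqrt(k/(3*(-9*k/128 + sqrt(k^3/216 + 81*k^2/16384))^(1/3)) - 2*(-9*k/128 + sqrt(k^3/216 + 81*k^2/16384))^(1/3) + 9/8 - 27/(32*sqrt(-k/(3*(-9*k/128 + sqrt(k^3/216 + 81*k^2/16384))^(1/3)) + 2*(-9*k/128 + sqrt(k^3/216 + 81*k^2/16384))^(1/3) + 9/16)))/2 + 3/8, True))) + C3*exp(b*Piecewise((sqrt(-3^(2/3)*k^(1/3)/2 + 9/16)/2 - sqrt(3^(2/3)*k^(1/3)/2 + 9/8 + 27/(32*sqrt(-3^(2/3)*k^(1/3)/2 + 9/16)))/2 + 3/8, Eq(k, 0)), (sqrt(-k/(3*(-9*k/128 + sqrt(k^3/216 + 81*k^2/16384))^(1/3)) + 2*(-9*k/128 + sqrt(k^3/216 + 81*k^2/16384))^(1/3) + 9/16)/2 - sqrt(k/(3*(-9*k/128 + sqrt(k^3/216 + 81*k^2/16384))^(1/3)) - 2*(-9*k/128 + sqrt(k^3/216 + 81*k^2/16384))^(1/3) + 9/8 + 27/(32*sqrt(-k/(3*(-9*k/128 + sqrt(k^3/216 + 81*k^2/16384))^(1/3)) + 2*(-9*k/128 + sqrt(k^3/216 + 81*k^2/16384))^(1/3) + 9/16)))/2 + 3/8, True))) + C4*exp(b*Piecewise((sqrt(-3^(2/3)*k^(1/3)/2 + 9/16)/2 + sqrt(3^(2/3)*k^(1/3)/2 + 9/8 + 27/(32*sqrt(-3^(2/3)*k^(1/3)/2 + 9/16)))/2 + 3/8, Eq(k, 0)), (sqrt(-k/(3*(-9*k/128 + sqrt(k^3/216 + 81*k^2/16384))^(1/3)) + 2*(-9*k/128 + sqrt(k^3/216 + 81*k^2/16384))^(1/3) + 9/16)/2 + sqrt(k/(3*(-9*k/128 + sqrt(k^3/216 + 81*k^2/16384))^(1/3)) - 2*(-9*k/128 + sqrt(k^3/216 + 81*k^2/16384))^(1/3) + 9/8 + 27/(32*sqrt(-k/(3*(-9*k/128 + sqrt(k^3/216 + 81*k^2/16384))^(1/3)) + 2*(-9*k/128 + sqrt(k^3/216 + 81*k^2/16384))^(1/3) + 9/16)))/2 + 3/8, True)))


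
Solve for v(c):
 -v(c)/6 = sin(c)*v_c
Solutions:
 v(c) = C1*(cos(c) + 1)^(1/12)/(cos(c) - 1)^(1/12)


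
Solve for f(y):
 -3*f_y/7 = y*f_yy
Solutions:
 f(y) = C1 + C2*y^(4/7)


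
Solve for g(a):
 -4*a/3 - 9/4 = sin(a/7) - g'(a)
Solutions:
 g(a) = C1 + 2*a^2/3 + 9*a/4 - 7*cos(a/7)


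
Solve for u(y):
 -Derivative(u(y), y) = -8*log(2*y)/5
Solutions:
 u(y) = C1 + 8*y*log(y)/5 - 8*y/5 + 8*y*log(2)/5


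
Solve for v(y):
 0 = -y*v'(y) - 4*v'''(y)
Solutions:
 v(y) = C1 + Integral(C2*airyai(-2^(1/3)*y/2) + C3*airybi(-2^(1/3)*y/2), y)


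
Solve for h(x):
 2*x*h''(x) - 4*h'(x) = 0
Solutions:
 h(x) = C1 + C2*x^3


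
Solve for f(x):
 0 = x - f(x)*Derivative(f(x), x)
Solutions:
 f(x) = -sqrt(C1 + x^2)
 f(x) = sqrt(C1 + x^2)


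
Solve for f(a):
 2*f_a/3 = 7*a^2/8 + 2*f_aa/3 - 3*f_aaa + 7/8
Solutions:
 f(a) = C1 + 7*a^3/16 + 21*a^2/16 - 63*a/8 + (C2*sin(sqrt(17)*a/9) + C3*cos(sqrt(17)*a/9))*exp(a/9)


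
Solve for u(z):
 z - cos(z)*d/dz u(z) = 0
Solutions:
 u(z) = C1 + Integral(z/cos(z), z)


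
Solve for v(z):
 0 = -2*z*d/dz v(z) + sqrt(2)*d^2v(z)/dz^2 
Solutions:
 v(z) = C1 + C2*erfi(2^(3/4)*z/2)


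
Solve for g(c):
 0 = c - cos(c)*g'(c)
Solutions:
 g(c) = C1 + Integral(c/cos(c), c)


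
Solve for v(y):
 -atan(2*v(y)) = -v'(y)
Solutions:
 Integral(1/atan(2*_y), (_y, v(y))) = C1 + y


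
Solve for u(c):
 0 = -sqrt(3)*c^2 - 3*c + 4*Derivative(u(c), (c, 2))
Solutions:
 u(c) = C1 + C2*c + sqrt(3)*c^4/48 + c^3/8


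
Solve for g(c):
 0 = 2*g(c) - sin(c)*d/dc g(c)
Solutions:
 g(c) = C1*(cos(c) - 1)/(cos(c) + 1)


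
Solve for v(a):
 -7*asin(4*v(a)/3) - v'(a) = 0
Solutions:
 Integral(1/asin(4*_y/3), (_y, v(a))) = C1 - 7*a


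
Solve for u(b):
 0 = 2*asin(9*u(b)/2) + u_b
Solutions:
 Integral(1/asin(9*_y/2), (_y, u(b))) = C1 - 2*b


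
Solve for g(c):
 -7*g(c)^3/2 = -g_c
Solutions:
 g(c) = -sqrt(-1/(C1 + 7*c))
 g(c) = sqrt(-1/(C1 + 7*c))


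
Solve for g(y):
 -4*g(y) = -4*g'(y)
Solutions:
 g(y) = C1*exp(y)


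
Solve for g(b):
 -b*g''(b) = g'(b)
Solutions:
 g(b) = C1 + C2*log(b)


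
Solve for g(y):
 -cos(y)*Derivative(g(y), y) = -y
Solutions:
 g(y) = C1 + Integral(y/cos(y), y)


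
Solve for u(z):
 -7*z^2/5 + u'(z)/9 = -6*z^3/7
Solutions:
 u(z) = C1 - 27*z^4/14 + 21*z^3/5


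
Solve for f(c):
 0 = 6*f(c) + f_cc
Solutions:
 f(c) = C1*sin(sqrt(6)*c) + C2*cos(sqrt(6)*c)


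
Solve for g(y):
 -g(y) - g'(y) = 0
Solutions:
 g(y) = C1*exp(-y)


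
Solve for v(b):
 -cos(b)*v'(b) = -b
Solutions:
 v(b) = C1 + Integral(b/cos(b), b)


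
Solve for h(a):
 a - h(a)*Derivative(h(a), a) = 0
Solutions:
 h(a) = -sqrt(C1 + a^2)
 h(a) = sqrt(C1 + a^2)


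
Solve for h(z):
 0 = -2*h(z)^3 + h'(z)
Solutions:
 h(z) = -sqrt(2)*sqrt(-1/(C1 + 2*z))/2
 h(z) = sqrt(2)*sqrt(-1/(C1 + 2*z))/2


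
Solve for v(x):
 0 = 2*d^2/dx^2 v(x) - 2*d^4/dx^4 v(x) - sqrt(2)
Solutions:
 v(x) = C1 + C2*x + C3*exp(-x) + C4*exp(x) + sqrt(2)*x^2/4


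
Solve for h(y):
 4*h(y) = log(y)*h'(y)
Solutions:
 h(y) = C1*exp(4*li(y))


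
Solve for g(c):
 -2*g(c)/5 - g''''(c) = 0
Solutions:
 g(c) = (C1*sin(10^(3/4)*c/10) + C2*cos(10^(3/4)*c/10))*exp(-10^(3/4)*c/10) + (C3*sin(10^(3/4)*c/10) + C4*cos(10^(3/4)*c/10))*exp(10^(3/4)*c/10)


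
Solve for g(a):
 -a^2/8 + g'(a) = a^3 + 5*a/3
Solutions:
 g(a) = C1 + a^4/4 + a^3/24 + 5*a^2/6


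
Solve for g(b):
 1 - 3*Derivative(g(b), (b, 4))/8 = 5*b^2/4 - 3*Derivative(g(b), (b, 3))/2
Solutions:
 g(b) = C1 + C2*b + C3*b^2 + C4*exp(4*b) + b^5/72 + 5*b^4/288 - 3*b^3/32


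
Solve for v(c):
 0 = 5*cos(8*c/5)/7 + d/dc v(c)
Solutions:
 v(c) = C1 - 25*sin(8*c/5)/56


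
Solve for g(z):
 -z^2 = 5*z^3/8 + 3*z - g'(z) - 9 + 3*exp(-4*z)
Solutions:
 g(z) = C1 + 5*z^4/32 + z^3/3 + 3*z^2/2 - 9*z - 3*exp(-4*z)/4


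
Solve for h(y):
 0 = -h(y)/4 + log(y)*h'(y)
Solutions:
 h(y) = C1*exp(li(y)/4)


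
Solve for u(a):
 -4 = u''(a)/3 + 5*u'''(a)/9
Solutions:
 u(a) = C1 + C2*a + C3*exp(-3*a/5) - 6*a^2


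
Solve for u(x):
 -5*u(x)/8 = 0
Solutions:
 u(x) = 0


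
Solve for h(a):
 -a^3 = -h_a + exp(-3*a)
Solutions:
 h(a) = C1 + a^4/4 - exp(-3*a)/3


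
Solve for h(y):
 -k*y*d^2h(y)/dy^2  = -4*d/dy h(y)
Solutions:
 h(y) = C1 + y^(((re(k) + 4)*re(k) + im(k)^2)/(re(k)^2 + im(k)^2))*(C2*sin(4*log(y)*Abs(im(k))/(re(k)^2 + im(k)^2)) + C3*cos(4*log(y)*im(k)/(re(k)^2 + im(k)^2)))


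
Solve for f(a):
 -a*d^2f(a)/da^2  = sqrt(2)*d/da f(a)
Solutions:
 f(a) = C1 + C2*a^(1 - sqrt(2))


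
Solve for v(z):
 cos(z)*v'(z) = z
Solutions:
 v(z) = C1 + Integral(z/cos(z), z)


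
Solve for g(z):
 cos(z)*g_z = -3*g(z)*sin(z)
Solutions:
 g(z) = C1*cos(z)^3


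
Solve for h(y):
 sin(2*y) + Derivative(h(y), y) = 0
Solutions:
 h(y) = C1 + cos(2*y)/2


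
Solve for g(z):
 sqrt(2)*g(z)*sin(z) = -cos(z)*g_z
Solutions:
 g(z) = C1*cos(z)^(sqrt(2))


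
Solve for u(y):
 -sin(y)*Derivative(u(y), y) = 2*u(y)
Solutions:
 u(y) = C1*(cos(y) + 1)/(cos(y) - 1)


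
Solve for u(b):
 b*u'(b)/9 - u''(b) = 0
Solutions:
 u(b) = C1 + C2*erfi(sqrt(2)*b/6)


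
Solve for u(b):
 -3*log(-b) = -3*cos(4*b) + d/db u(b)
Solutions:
 u(b) = C1 - 3*b*log(-b) + 3*b + 3*sin(4*b)/4


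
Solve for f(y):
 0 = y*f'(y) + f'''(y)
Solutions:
 f(y) = C1 + Integral(C2*airyai(-y) + C3*airybi(-y), y)


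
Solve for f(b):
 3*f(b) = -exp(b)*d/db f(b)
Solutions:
 f(b) = C1*exp(3*exp(-b))


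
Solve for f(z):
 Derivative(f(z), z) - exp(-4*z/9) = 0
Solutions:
 f(z) = C1 - 9*exp(-4*z/9)/4


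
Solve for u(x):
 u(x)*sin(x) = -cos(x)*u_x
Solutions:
 u(x) = C1*cos(x)


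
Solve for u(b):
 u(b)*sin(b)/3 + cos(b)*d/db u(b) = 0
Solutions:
 u(b) = C1*cos(b)^(1/3)


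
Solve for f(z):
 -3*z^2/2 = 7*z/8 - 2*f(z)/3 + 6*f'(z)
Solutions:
 f(z) = C1*exp(z/9) + 9*z^2/4 + 669*z/16 + 6021/16


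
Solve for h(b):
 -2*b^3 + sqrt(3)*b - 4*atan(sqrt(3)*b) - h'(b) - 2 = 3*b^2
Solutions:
 h(b) = C1 - b^4/2 - b^3 + sqrt(3)*b^2/2 - 4*b*atan(sqrt(3)*b) - 2*b + 2*sqrt(3)*log(3*b^2 + 1)/3


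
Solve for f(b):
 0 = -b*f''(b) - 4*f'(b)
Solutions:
 f(b) = C1 + C2/b^3


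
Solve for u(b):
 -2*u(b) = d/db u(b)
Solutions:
 u(b) = C1*exp(-2*b)


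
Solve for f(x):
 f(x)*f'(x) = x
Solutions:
 f(x) = -sqrt(C1 + x^2)
 f(x) = sqrt(C1 + x^2)


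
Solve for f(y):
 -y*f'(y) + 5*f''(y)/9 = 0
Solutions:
 f(y) = C1 + C2*erfi(3*sqrt(10)*y/10)


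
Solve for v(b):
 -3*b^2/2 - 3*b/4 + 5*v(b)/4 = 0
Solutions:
 v(b) = 3*b*(2*b + 1)/5


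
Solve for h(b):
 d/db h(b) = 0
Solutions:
 h(b) = C1


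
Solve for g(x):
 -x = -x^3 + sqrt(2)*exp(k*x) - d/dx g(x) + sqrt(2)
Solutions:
 g(x) = C1 - x^4/4 + x^2/2 + sqrt(2)*x + sqrt(2)*exp(k*x)/k


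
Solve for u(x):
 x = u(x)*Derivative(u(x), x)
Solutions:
 u(x) = -sqrt(C1 + x^2)
 u(x) = sqrt(C1 + x^2)


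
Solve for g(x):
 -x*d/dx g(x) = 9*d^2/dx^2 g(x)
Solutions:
 g(x) = C1 + C2*erf(sqrt(2)*x/6)


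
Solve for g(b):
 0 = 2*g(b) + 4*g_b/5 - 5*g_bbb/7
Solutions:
 g(b) = C1*exp(-21^(1/3)*b*(4*21^(1/3)/(sqrt(49281) + 225)^(1/3) + (sqrt(49281) + 225)^(1/3))/30)*sin(3^(1/6)*7^(1/3)*b*(-3^(2/3)*(sqrt(49281) + 225)^(1/3) + 12*7^(1/3)/(sqrt(49281) + 225)^(1/3))/30) + C2*exp(-21^(1/3)*b*(4*21^(1/3)/(sqrt(49281) + 225)^(1/3) + (sqrt(49281) + 225)^(1/3))/30)*cos(3^(1/6)*7^(1/3)*b*(-3^(2/3)*(sqrt(49281) + 225)^(1/3) + 12*7^(1/3)/(sqrt(49281) + 225)^(1/3))/30) + C3*exp(21^(1/3)*b*(4*21^(1/3)/(sqrt(49281) + 225)^(1/3) + (sqrt(49281) + 225)^(1/3))/15)


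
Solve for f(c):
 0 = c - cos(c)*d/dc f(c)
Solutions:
 f(c) = C1 + Integral(c/cos(c), c)


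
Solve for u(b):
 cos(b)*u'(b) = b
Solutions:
 u(b) = C1 + Integral(b/cos(b), b)


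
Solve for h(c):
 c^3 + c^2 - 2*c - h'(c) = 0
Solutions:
 h(c) = C1 + c^4/4 + c^3/3 - c^2


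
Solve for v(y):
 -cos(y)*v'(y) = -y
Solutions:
 v(y) = C1 + Integral(y/cos(y), y)


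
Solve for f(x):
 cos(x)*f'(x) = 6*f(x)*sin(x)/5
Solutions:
 f(x) = C1/cos(x)^(6/5)


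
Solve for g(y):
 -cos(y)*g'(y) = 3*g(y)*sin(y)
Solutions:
 g(y) = C1*cos(y)^3


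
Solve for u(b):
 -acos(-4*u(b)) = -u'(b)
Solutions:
 Integral(1/acos(-4*_y), (_y, u(b))) = C1 + b


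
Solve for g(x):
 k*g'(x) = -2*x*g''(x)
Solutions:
 g(x) = C1 + x^(1 - re(k)/2)*(C2*sin(log(x)*Abs(im(k))/2) + C3*cos(log(x)*im(k)/2))


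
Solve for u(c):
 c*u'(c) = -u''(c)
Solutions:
 u(c) = C1 + C2*erf(sqrt(2)*c/2)


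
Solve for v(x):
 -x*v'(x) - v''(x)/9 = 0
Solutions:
 v(x) = C1 + C2*erf(3*sqrt(2)*x/2)


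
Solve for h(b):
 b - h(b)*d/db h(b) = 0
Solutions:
 h(b) = -sqrt(C1 + b^2)
 h(b) = sqrt(C1 + b^2)


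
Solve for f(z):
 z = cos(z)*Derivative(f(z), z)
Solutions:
 f(z) = C1 + Integral(z/cos(z), z)


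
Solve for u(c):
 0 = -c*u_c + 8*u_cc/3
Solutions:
 u(c) = C1 + C2*erfi(sqrt(3)*c/4)


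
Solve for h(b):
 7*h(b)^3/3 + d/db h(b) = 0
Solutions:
 h(b) = -sqrt(6)*sqrt(-1/(C1 - 7*b))/2
 h(b) = sqrt(6)*sqrt(-1/(C1 - 7*b))/2


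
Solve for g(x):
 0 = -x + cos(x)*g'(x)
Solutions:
 g(x) = C1 + Integral(x/cos(x), x)


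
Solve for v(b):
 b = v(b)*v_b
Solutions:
 v(b) = -sqrt(C1 + b^2)
 v(b) = sqrt(C1 + b^2)


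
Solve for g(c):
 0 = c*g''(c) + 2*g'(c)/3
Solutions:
 g(c) = C1 + C2*c^(1/3)


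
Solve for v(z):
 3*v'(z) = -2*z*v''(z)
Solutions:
 v(z) = C1 + C2/sqrt(z)


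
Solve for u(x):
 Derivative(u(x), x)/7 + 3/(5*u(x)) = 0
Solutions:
 u(x) = -sqrt(C1 - 210*x)/5
 u(x) = sqrt(C1 - 210*x)/5


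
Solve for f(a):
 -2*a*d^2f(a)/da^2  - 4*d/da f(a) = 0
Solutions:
 f(a) = C1 + C2/a


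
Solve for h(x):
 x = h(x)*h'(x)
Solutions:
 h(x) = -sqrt(C1 + x^2)
 h(x) = sqrt(C1 + x^2)


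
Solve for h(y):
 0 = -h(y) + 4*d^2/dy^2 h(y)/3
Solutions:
 h(y) = C1*exp(-sqrt(3)*y/2) + C2*exp(sqrt(3)*y/2)


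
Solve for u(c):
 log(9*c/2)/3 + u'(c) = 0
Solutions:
 u(c) = C1 - c*log(c)/3 - 2*c*log(3)/3 + c*log(2)/3 + c/3


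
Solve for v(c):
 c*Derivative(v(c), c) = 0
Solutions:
 v(c) = C1


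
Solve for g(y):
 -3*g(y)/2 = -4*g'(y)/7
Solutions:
 g(y) = C1*exp(21*y/8)


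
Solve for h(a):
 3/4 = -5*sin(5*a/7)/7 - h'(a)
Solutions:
 h(a) = C1 - 3*a/4 + cos(5*a/7)


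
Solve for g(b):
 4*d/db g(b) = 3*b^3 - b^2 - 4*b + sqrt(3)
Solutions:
 g(b) = C1 + 3*b^4/16 - b^3/12 - b^2/2 + sqrt(3)*b/4


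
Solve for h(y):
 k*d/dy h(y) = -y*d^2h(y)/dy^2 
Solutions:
 h(y) = C1 + y^(1 - re(k))*(C2*sin(log(y)*Abs(im(k))) + C3*cos(log(y)*im(k)))


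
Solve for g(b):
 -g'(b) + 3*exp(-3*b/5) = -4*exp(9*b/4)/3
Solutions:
 g(b) = C1 + 16*exp(9*b/4)/27 - 5*exp(-3*b/5)


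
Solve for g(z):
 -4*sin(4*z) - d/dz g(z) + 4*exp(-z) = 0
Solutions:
 g(z) = C1 + cos(4*z) - 4*exp(-z)


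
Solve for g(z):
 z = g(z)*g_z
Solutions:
 g(z) = -sqrt(C1 + z^2)
 g(z) = sqrt(C1 + z^2)


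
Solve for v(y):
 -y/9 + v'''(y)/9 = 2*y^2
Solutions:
 v(y) = C1 + C2*y + C3*y^2 + 3*y^5/10 + y^4/24


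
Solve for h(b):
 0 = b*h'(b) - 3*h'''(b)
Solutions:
 h(b) = C1 + Integral(C2*airyai(3^(2/3)*b/3) + C3*airybi(3^(2/3)*b/3), b)


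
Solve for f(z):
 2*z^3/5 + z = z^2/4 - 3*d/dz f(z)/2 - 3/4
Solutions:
 f(z) = C1 - z^4/15 + z^3/18 - z^2/3 - z/2


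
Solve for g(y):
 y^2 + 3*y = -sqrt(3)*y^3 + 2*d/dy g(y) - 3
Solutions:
 g(y) = C1 + sqrt(3)*y^4/8 + y^3/6 + 3*y^2/4 + 3*y/2


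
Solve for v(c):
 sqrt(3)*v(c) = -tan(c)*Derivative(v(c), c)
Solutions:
 v(c) = C1/sin(c)^(sqrt(3))


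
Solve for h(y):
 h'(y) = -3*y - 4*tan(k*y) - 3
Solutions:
 h(y) = C1 - 3*y^2/2 - 3*y - 4*Piecewise((-log(cos(k*y))/k, Ne(k, 0)), (0, True))


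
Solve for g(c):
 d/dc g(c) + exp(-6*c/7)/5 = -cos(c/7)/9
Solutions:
 g(c) = C1 - 7*sin(c/7)/9 + 7*exp(-6*c/7)/30


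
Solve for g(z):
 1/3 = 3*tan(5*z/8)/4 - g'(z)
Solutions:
 g(z) = C1 - z/3 - 6*log(cos(5*z/8))/5


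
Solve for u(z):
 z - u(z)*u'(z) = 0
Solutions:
 u(z) = -sqrt(C1 + z^2)
 u(z) = sqrt(C1 + z^2)


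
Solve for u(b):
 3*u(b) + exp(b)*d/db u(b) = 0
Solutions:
 u(b) = C1*exp(3*exp(-b))


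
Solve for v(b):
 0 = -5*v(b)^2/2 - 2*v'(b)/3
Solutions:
 v(b) = 4/(C1 + 15*b)


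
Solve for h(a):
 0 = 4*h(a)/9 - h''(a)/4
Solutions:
 h(a) = C1*exp(-4*a/3) + C2*exp(4*a/3)


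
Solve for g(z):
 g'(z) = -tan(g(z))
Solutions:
 g(z) = pi - asin(C1*exp(-z))
 g(z) = asin(C1*exp(-z))


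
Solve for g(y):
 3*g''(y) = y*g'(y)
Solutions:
 g(y) = C1 + C2*erfi(sqrt(6)*y/6)


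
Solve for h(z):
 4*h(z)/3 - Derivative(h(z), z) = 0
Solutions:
 h(z) = C1*exp(4*z/3)


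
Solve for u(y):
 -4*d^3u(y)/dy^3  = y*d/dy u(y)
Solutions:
 u(y) = C1 + Integral(C2*airyai(-2^(1/3)*y/2) + C3*airybi(-2^(1/3)*y/2), y)


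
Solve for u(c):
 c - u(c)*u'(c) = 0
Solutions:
 u(c) = -sqrt(C1 + c^2)
 u(c) = sqrt(C1 + c^2)


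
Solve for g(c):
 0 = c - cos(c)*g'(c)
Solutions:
 g(c) = C1 + Integral(c/cos(c), c)


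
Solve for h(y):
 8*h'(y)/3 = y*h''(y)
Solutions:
 h(y) = C1 + C2*y^(11/3)


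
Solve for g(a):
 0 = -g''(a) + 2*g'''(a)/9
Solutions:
 g(a) = C1 + C2*a + C3*exp(9*a/2)


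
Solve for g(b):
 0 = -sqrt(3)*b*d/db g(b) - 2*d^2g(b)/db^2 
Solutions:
 g(b) = C1 + C2*erf(3^(1/4)*b/2)


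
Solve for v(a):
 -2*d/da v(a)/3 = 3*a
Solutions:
 v(a) = C1 - 9*a^2/4


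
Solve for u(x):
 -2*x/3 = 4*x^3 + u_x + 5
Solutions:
 u(x) = C1 - x^4 - x^2/3 - 5*x


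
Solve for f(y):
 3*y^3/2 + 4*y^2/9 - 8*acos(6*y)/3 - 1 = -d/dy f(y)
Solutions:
 f(y) = C1 - 3*y^4/8 - 4*y^3/27 + 8*y*acos(6*y)/3 + y - 4*sqrt(1 - 36*y^2)/9


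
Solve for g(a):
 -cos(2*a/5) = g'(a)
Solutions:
 g(a) = C1 - 5*sin(2*a/5)/2


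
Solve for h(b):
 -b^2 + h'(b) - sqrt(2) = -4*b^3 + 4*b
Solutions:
 h(b) = C1 - b^4 + b^3/3 + 2*b^2 + sqrt(2)*b


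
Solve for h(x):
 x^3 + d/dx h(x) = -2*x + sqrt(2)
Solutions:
 h(x) = C1 - x^4/4 - x^2 + sqrt(2)*x


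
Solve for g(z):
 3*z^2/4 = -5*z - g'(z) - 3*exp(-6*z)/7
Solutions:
 g(z) = C1 - z^3/4 - 5*z^2/2 + exp(-6*z)/14


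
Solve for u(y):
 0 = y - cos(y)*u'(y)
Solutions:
 u(y) = C1 + Integral(y/cos(y), y)


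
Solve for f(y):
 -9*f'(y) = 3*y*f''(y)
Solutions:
 f(y) = C1 + C2/y^2


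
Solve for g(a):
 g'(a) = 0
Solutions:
 g(a) = C1


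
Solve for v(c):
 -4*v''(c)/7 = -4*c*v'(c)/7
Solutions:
 v(c) = C1 + C2*erfi(sqrt(2)*c/2)


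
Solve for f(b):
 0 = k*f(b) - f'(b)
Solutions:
 f(b) = C1*exp(b*k)


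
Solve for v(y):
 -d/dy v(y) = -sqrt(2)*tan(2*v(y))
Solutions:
 v(y) = -asin(C1*exp(2*sqrt(2)*y))/2 + pi/2
 v(y) = asin(C1*exp(2*sqrt(2)*y))/2


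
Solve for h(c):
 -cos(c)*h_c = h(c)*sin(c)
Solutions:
 h(c) = C1*cos(c)


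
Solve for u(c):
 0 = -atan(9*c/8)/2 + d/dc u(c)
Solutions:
 u(c) = C1 + c*atan(9*c/8)/2 - 2*log(81*c^2 + 64)/9


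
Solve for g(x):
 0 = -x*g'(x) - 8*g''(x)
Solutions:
 g(x) = C1 + C2*erf(x/4)


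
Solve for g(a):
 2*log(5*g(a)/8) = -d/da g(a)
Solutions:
 -Integral(1/(-log(_y) - log(5) + 3*log(2)), (_y, g(a)))/2 = C1 - a


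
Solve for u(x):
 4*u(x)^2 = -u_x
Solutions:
 u(x) = 1/(C1 + 4*x)


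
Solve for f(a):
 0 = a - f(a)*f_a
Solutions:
 f(a) = -sqrt(C1 + a^2)
 f(a) = sqrt(C1 + a^2)


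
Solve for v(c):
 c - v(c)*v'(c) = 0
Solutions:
 v(c) = -sqrt(C1 + c^2)
 v(c) = sqrt(C1 + c^2)


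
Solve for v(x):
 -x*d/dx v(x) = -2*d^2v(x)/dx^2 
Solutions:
 v(x) = C1 + C2*erfi(x/2)


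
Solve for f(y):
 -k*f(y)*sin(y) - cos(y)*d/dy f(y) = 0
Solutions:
 f(y) = C1*exp(k*log(cos(y)))


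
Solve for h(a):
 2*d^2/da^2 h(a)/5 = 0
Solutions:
 h(a) = C1 + C2*a


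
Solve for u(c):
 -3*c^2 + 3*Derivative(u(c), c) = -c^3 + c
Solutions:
 u(c) = C1 - c^4/12 + c^3/3 + c^2/6


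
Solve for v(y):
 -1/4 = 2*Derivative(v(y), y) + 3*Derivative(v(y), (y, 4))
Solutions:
 v(y) = C1 + C4*exp(-2^(1/3)*3^(2/3)*y/3) - y/8 + (C2*sin(2^(1/3)*3^(1/6)*y/2) + C3*cos(2^(1/3)*3^(1/6)*y/2))*exp(2^(1/3)*3^(2/3)*y/6)


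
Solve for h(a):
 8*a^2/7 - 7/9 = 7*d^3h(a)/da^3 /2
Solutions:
 h(a) = C1 + C2*a + C3*a^2 + 4*a^5/735 - a^3/27


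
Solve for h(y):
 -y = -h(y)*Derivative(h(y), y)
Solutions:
 h(y) = -sqrt(C1 + y^2)
 h(y) = sqrt(C1 + y^2)


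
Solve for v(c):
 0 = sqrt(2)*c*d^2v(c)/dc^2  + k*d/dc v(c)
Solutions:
 v(c) = C1 + c^(-sqrt(2)*re(k)/2 + 1)*(C2*sin(sqrt(2)*log(c)*Abs(im(k))/2) + C3*cos(sqrt(2)*log(c)*im(k)/2))


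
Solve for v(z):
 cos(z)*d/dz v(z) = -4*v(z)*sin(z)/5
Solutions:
 v(z) = C1*cos(z)^(4/5)


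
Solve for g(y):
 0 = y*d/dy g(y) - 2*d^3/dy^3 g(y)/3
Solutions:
 g(y) = C1 + Integral(C2*airyai(2^(2/3)*3^(1/3)*y/2) + C3*airybi(2^(2/3)*3^(1/3)*y/2), y)


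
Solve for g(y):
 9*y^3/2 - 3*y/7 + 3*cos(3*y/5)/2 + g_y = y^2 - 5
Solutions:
 g(y) = C1 - 9*y^4/8 + y^3/3 + 3*y^2/14 - 5*y - 5*sin(3*y/5)/2


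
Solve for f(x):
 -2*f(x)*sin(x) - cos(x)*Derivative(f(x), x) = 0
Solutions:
 f(x) = C1*cos(x)^2


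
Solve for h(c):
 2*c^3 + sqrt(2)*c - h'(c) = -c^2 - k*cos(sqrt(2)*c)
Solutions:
 h(c) = C1 + c^4/2 + c^3/3 + sqrt(2)*c^2/2 + sqrt(2)*k*sin(sqrt(2)*c)/2


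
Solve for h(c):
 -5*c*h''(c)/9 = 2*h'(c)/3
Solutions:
 h(c) = C1 + C2/c^(1/5)


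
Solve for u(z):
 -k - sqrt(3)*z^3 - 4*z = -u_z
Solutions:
 u(z) = C1 + k*z + sqrt(3)*z^4/4 + 2*z^2


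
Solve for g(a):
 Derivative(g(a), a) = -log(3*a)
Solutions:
 g(a) = C1 - a*log(a) - a*log(3) + a


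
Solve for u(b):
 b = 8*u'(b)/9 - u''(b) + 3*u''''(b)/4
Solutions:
 u(b) = C1 + C2*exp(b*((sqrt(3) + 2)^(-1/3) + (sqrt(3) + 2)^(1/3))/3)*sin(sqrt(3)*b*(-(sqrt(3) + 2)^(1/3) + (sqrt(3) + 2)^(-1/3))/3) + C3*exp(b*((sqrt(3) + 2)^(-1/3) + (sqrt(3) + 2)^(1/3))/3)*cos(sqrt(3)*b*(-(sqrt(3) + 2)^(1/3) + (sqrt(3) + 2)^(-1/3))/3) + C4*exp(-2*b*((sqrt(3) + 2)^(-1/3) + (sqrt(3) + 2)^(1/3))/3) + 9*b^2/16 + 81*b/64


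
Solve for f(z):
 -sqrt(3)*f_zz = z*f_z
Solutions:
 f(z) = C1 + C2*erf(sqrt(2)*3^(3/4)*z/6)


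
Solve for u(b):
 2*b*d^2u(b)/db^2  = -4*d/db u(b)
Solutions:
 u(b) = C1 + C2/b


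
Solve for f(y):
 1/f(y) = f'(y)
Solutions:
 f(y) = -sqrt(C1 + 2*y)
 f(y) = sqrt(C1 + 2*y)


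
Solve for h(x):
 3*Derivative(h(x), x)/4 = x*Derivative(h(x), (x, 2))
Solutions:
 h(x) = C1 + C2*x^(7/4)


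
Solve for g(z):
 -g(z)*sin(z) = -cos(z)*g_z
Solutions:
 g(z) = C1/cos(z)


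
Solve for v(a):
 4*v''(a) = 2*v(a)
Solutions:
 v(a) = C1*exp(-sqrt(2)*a/2) + C2*exp(sqrt(2)*a/2)


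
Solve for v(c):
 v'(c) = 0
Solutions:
 v(c) = C1


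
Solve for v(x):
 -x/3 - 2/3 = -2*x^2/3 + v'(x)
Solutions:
 v(x) = C1 + 2*x^3/9 - x^2/6 - 2*x/3


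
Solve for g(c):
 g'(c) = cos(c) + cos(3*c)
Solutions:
 g(c) = C1 + sin(c) + sin(3*c)/3


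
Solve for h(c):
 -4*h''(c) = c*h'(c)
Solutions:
 h(c) = C1 + C2*erf(sqrt(2)*c/4)


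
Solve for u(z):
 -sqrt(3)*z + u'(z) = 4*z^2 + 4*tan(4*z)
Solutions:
 u(z) = C1 + 4*z^3/3 + sqrt(3)*z^2/2 - log(cos(4*z))


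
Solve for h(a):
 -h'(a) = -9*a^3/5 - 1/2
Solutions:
 h(a) = C1 + 9*a^4/20 + a/2


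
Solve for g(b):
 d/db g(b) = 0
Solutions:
 g(b) = C1


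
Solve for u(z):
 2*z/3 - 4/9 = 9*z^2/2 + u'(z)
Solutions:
 u(z) = C1 - 3*z^3/2 + z^2/3 - 4*z/9


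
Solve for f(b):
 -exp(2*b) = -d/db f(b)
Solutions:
 f(b) = C1 + exp(2*b)/2


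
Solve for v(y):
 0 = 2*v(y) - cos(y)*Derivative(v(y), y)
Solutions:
 v(y) = C1*(sin(y) + 1)/(sin(y) - 1)


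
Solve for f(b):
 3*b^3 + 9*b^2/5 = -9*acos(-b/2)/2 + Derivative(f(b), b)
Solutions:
 f(b) = C1 + 3*b^4/4 + 3*b^3/5 + 9*b*acos(-b/2)/2 + 9*sqrt(4 - b^2)/2


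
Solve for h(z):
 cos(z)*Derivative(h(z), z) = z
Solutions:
 h(z) = C1 + Integral(z/cos(z), z)


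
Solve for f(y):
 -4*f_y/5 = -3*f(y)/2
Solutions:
 f(y) = C1*exp(15*y/8)


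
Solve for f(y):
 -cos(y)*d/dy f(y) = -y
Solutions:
 f(y) = C1 + Integral(y/cos(y), y)


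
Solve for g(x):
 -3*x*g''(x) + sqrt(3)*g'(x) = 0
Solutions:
 g(x) = C1 + C2*x^(sqrt(3)/3 + 1)


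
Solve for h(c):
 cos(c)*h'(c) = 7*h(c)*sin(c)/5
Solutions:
 h(c) = C1/cos(c)^(7/5)


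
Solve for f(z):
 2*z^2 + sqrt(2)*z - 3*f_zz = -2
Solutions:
 f(z) = C1 + C2*z + z^4/18 + sqrt(2)*z^3/18 + z^2/3


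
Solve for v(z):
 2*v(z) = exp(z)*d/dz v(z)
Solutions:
 v(z) = C1*exp(-2*exp(-z))


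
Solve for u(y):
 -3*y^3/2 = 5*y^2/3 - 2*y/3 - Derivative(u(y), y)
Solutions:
 u(y) = C1 + 3*y^4/8 + 5*y^3/9 - y^2/3


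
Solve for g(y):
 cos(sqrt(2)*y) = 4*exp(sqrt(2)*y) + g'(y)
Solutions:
 g(y) = C1 - 2*sqrt(2)*exp(sqrt(2)*y) + sqrt(2)*sin(sqrt(2)*y)/2


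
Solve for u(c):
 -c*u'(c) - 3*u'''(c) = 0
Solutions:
 u(c) = C1 + Integral(C2*airyai(-3^(2/3)*c/3) + C3*airybi(-3^(2/3)*c/3), c)


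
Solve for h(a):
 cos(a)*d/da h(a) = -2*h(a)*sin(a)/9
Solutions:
 h(a) = C1*cos(a)^(2/9)


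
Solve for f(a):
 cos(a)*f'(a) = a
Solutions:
 f(a) = C1 + Integral(a/cos(a), a)


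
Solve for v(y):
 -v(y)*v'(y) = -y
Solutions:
 v(y) = -sqrt(C1 + y^2)
 v(y) = sqrt(C1 + y^2)


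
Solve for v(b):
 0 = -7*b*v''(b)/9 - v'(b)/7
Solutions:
 v(b) = C1 + C2*b^(40/49)


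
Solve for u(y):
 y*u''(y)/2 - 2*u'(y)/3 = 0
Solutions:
 u(y) = C1 + C2*y^(7/3)


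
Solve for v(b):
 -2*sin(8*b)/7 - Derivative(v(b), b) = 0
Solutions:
 v(b) = C1 + cos(8*b)/28


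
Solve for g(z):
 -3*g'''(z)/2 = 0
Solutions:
 g(z) = C1 + C2*z + C3*z^2


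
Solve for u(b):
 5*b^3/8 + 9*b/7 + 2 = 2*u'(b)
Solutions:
 u(b) = C1 + 5*b^4/64 + 9*b^2/28 + b


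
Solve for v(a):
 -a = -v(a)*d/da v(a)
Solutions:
 v(a) = -sqrt(C1 + a^2)
 v(a) = sqrt(C1 + a^2)


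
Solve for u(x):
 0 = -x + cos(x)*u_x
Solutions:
 u(x) = C1 + Integral(x/cos(x), x)


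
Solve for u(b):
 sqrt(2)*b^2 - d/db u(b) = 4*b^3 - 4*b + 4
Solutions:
 u(b) = C1 - b^4 + sqrt(2)*b^3/3 + 2*b^2 - 4*b


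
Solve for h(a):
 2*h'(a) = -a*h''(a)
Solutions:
 h(a) = C1 + C2/a


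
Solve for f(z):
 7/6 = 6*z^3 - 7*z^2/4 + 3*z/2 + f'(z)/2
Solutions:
 f(z) = C1 - 3*z^4 + 7*z^3/6 - 3*z^2/2 + 7*z/3


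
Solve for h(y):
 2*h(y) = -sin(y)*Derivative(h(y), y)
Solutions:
 h(y) = C1*(cos(y) + 1)/(cos(y) - 1)


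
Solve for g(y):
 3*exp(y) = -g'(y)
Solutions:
 g(y) = C1 - 3*exp(y)


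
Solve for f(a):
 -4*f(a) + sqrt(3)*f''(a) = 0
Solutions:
 f(a) = C1*exp(-2*3^(3/4)*a/3) + C2*exp(2*3^(3/4)*a/3)


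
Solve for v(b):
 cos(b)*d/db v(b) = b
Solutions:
 v(b) = C1 + Integral(b/cos(b), b)


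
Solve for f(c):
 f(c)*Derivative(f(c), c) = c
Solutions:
 f(c) = -sqrt(C1 + c^2)
 f(c) = sqrt(C1 + c^2)


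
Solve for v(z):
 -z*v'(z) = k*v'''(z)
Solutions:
 v(z) = C1 + Integral(C2*airyai(z*(-1/k)^(1/3)) + C3*airybi(z*(-1/k)^(1/3)), z)


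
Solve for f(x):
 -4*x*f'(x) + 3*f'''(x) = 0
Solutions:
 f(x) = C1 + Integral(C2*airyai(6^(2/3)*x/3) + C3*airybi(6^(2/3)*x/3), x)


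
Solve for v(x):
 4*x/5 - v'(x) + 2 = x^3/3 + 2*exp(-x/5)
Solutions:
 v(x) = C1 - x^4/12 + 2*x^2/5 + 2*x + 10*exp(-x/5)


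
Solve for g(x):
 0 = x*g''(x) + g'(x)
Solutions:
 g(x) = C1 + C2*log(x)


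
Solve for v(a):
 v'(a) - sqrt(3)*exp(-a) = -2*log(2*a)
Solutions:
 v(a) = C1 - 2*a*log(a) + 2*a*(1 - log(2)) - sqrt(3)*exp(-a)


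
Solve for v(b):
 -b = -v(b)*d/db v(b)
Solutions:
 v(b) = -sqrt(C1 + b^2)
 v(b) = sqrt(C1 + b^2)


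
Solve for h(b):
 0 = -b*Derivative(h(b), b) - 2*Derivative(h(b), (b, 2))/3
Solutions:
 h(b) = C1 + C2*erf(sqrt(3)*b/2)


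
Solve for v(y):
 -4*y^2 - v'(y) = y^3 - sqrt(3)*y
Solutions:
 v(y) = C1 - y^4/4 - 4*y^3/3 + sqrt(3)*y^2/2


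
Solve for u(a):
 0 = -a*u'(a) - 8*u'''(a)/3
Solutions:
 u(a) = C1 + Integral(C2*airyai(-3^(1/3)*a/2) + C3*airybi(-3^(1/3)*a/2), a)


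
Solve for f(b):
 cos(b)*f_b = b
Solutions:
 f(b) = C1 + Integral(b/cos(b), b)


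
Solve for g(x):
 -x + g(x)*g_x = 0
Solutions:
 g(x) = -sqrt(C1 + x^2)
 g(x) = sqrt(C1 + x^2)


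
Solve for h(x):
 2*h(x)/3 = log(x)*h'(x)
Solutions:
 h(x) = C1*exp(2*li(x)/3)


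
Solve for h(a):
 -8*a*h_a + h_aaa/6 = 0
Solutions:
 h(a) = C1 + Integral(C2*airyai(2*6^(1/3)*a) + C3*airybi(2*6^(1/3)*a), a)


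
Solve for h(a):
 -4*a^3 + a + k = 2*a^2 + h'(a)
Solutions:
 h(a) = C1 - a^4 - 2*a^3/3 + a^2/2 + a*k


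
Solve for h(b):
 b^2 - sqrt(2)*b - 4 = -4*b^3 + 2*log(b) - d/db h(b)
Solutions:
 h(b) = C1 - b^4 - b^3/3 + sqrt(2)*b^2/2 + 2*b*log(b) + 2*b


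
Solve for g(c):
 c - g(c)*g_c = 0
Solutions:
 g(c) = -sqrt(C1 + c^2)
 g(c) = sqrt(C1 + c^2)


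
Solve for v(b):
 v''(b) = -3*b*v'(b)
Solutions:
 v(b) = C1 + C2*erf(sqrt(6)*b/2)


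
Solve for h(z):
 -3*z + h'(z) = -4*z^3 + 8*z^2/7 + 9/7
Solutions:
 h(z) = C1 - z^4 + 8*z^3/21 + 3*z^2/2 + 9*z/7


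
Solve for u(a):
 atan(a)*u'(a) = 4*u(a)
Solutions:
 u(a) = C1*exp(4*Integral(1/atan(a), a))


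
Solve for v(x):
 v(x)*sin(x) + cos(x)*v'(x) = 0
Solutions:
 v(x) = C1*cos(x)


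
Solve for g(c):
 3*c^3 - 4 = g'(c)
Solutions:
 g(c) = C1 + 3*c^4/4 - 4*c


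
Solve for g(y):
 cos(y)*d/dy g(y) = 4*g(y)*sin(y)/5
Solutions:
 g(y) = C1/cos(y)^(4/5)


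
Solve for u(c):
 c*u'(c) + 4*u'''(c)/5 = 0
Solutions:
 u(c) = C1 + Integral(C2*airyai(-10^(1/3)*c/2) + C3*airybi(-10^(1/3)*c/2), c)


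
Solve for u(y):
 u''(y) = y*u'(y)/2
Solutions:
 u(y) = C1 + C2*erfi(y/2)


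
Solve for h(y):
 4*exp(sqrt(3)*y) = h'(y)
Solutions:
 h(y) = C1 + 4*sqrt(3)*exp(sqrt(3)*y)/3


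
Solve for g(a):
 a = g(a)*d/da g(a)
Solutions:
 g(a) = -sqrt(C1 + a^2)
 g(a) = sqrt(C1 + a^2)


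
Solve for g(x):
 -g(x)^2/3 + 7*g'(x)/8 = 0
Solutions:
 g(x) = -21/(C1 + 8*x)


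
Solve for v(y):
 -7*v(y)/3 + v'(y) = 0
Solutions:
 v(y) = C1*exp(7*y/3)


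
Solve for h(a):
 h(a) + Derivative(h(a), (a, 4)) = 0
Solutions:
 h(a) = (C1*sin(sqrt(2)*a/2) + C2*cos(sqrt(2)*a/2))*exp(-sqrt(2)*a/2) + (C3*sin(sqrt(2)*a/2) + C4*cos(sqrt(2)*a/2))*exp(sqrt(2)*a/2)


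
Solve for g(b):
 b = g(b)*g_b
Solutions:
 g(b) = -sqrt(C1 + b^2)
 g(b) = sqrt(C1 + b^2)


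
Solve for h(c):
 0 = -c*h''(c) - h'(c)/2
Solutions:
 h(c) = C1 + C2*sqrt(c)


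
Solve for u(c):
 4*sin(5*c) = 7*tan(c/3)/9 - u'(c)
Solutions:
 u(c) = C1 - 7*log(cos(c/3))/3 + 4*cos(5*c)/5


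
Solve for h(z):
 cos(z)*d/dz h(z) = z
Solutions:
 h(z) = C1 + Integral(z/cos(z), z)


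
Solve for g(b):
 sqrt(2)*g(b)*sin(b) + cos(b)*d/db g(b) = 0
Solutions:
 g(b) = C1*cos(b)^(sqrt(2))


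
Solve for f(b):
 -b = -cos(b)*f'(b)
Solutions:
 f(b) = C1 + Integral(b/cos(b), b)


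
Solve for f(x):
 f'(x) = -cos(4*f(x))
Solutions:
 f(x) = -asin((C1 + exp(8*x))/(C1 - exp(8*x)))/4 + pi/4
 f(x) = asin((C1 + exp(8*x))/(C1 - exp(8*x)))/4


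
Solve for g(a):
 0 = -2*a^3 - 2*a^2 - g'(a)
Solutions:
 g(a) = C1 - a^4/2 - 2*a^3/3


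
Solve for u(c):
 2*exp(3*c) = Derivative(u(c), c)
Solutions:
 u(c) = C1 + 2*exp(3*c)/3


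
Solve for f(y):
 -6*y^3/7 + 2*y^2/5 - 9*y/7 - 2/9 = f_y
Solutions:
 f(y) = C1 - 3*y^4/14 + 2*y^3/15 - 9*y^2/14 - 2*y/9


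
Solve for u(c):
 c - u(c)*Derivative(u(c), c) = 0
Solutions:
 u(c) = -sqrt(C1 + c^2)
 u(c) = sqrt(C1 + c^2)


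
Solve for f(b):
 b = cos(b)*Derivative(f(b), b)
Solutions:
 f(b) = C1 + Integral(b/cos(b), b)


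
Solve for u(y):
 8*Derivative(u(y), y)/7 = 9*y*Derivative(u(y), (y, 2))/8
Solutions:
 u(y) = C1 + C2*y^(127/63)


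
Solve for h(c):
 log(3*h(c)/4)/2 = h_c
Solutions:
 2*Integral(1/(-log(_y) - log(3) + 2*log(2)), (_y, h(c))) = C1 - c


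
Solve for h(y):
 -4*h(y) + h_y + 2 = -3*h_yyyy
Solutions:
 h(y) = C1*exp(y*(-4 - 4*2^(1/3)/(29 + 3*sqrt(97))^(1/3) + 2^(2/3)*(29 + 3*sqrt(97))^(1/3))/12)*sin(2^(1/3)*sqrt(3)*y*(4/(29 + 3*sqrt(97))^(1/3) + 2^(1/3)*(29 + 3*sqrt(97))^(1/3))/12) + C2*exp(y*(-4 - 4*2^(1/3)/(29 + 3*sqrt(97))^(1/3) + 2^(2/3)*(29 + 3*sqrt(97))^(1/3))/12)*cos(2^(1/3)*sqrt(3)*y*(4/(29 + 3*sqrt(97))^(1/3) + 2^(1/3)*(29 + 3*sqrt(97))^(1/3))/12) + C3*exp(y) + C4*exp(y*(-2^(2/3)*(29 + 3*sqrt(97))^(1/3) - 2 + 4*2^(1/3)/(29 + 3*sqrt(97))^(1/3))/6) + 1/2


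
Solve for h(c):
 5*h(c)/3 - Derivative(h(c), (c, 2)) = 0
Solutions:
 h(c) = C1*exp(-sqrt(15)*c/3) + C2*exp(sqrt(15)*c/3)


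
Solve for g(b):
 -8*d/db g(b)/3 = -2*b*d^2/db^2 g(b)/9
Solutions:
 g(b) = C1 + C2*b^13


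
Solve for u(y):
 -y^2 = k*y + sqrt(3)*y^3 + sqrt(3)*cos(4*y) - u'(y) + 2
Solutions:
 u(y) = C1 + k*y^2/2 + sqrt(3)*y^4/4 + y^3/3 + 2*y + sqrt(3)*sin(4*y)/4


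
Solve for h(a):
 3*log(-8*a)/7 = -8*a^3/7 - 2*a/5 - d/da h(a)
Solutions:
 h(a) = C1 - 2*a^4/7 - a^2/5 - 3*a*log(-a)/7 + 3*a*(1 - 3*log(2))/7


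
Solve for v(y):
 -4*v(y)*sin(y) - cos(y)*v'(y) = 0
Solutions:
 v(y) = C1*cos(y)^4


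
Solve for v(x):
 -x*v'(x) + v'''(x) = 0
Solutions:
 v(x) = C1 + Integral(C2*airyai(x) + C3*airybi(x), x)


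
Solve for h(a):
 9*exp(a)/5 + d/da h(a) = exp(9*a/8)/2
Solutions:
 h(a) = C1 + 4*exp(9*a/8)/9 - 9*exp(a)/5


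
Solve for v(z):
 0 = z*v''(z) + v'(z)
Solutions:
 v(z) = C1 + C2*log(z)


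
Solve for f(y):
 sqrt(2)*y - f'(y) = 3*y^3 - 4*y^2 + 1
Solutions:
 f(y) = C1 - 3*y^4/4 + 4*y^3/3 + sqrt(2)*y^2/2 - y


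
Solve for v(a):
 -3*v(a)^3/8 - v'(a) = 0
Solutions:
 v(a) = -2*sqrt(-1/(C1 - 3*a))
 v(a) = 2*sqrt(-1/(C1 - 3*a))


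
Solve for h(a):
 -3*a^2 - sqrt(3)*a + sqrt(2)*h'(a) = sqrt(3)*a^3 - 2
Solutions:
 h(a) = C1 + sqrt(6)*a^4/8 + sqrt(2)*a^3/2 + sqrt(6)*a^2/4 - sqrt(2)*a
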